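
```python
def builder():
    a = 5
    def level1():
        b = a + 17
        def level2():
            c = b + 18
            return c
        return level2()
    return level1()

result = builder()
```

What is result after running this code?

Step 1: a = 5. b = a + 17 = 22.
Step 2: c = b + 18 = 22 + 18 = 40.
Step 3: result = 40

The answer is 40.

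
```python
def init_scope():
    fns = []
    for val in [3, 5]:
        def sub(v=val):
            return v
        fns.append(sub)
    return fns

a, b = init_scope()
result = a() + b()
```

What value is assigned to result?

Step 1: Default argument v=val captures val at each iteration.
Step 2: a() returns 3 (captured at first iteration), b() returns 5 (captured at second).
Step 3: result = 3 + 5 = 8

The answer is 8.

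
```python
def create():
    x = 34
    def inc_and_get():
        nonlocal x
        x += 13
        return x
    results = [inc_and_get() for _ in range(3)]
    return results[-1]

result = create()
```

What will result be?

Step 1: x = 34.
Step 2: Three calls to inc_and_get(), each adding 13.
Step 3: Last value = 34 + 13 * 3 = 73

The answer is 73.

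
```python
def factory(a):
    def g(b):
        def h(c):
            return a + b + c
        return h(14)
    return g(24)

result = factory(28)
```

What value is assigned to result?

Step 1: a = 28, b = 24, c = 14 across three nested scopes.
Step 2: h() accesses all three via LEGB rule.
Step 3: result = 28 + 24 + 14 = 66

The answer is 66.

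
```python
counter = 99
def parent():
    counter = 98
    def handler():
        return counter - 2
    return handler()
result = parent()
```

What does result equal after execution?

Step 1: parent() shadows global counter with counter = 98.
Step 2: handler() finds counter = 98 in enclosing scope, computes 98 - 2 = 96.
Step 3: result = 96

The answer is 96.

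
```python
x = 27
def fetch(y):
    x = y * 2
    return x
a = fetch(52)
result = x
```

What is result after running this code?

Step 1: Global x = 27.
Step 2: fetch(52) creates local x = 52 * 2 = 104.
Step 3: Global x unchanged because no global keyword. result = 27

The answer is 27.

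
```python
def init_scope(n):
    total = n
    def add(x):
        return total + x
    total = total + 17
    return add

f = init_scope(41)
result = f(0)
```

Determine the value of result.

Step 1: init_scope(41) sets total = 41, then total = 41 + 17 = 58.
Step 2: Closures capture by reference, so add sees total = 58.
Step 3: f(0) returns 58 + 0 = 58

The answer is 58.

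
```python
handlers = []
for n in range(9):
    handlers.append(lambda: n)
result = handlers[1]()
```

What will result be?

Step 1: The loop creates 9 lambdas, all referencing the same variable n.
Step 2: After the loop, n = 8 (final value).
Step 3: handlers[1]() looks up n at call time and finds 8. This is the late binding gotcha. result = 8

The answer is 8.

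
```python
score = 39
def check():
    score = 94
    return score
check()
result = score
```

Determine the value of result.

Step 1: score = 39 globally.
Step 2: check() creates a LOCAL score = 94 (no global keyword!).
Step 3: The global score is unchanged. result = 39

The answer is 39.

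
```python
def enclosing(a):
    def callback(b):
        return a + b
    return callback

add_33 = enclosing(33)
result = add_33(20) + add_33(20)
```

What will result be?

Step 1: add_33 captures a = 33.
Step 2: add_33(20) = 33 + 20 = 53, called twice.
Step 3: result = 53 + 53 = 106

The answer is 106.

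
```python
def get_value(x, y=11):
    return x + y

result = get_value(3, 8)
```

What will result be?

Step 1: get_value(3, 8) overrides default y with 8.
Step 2: Returns 3 + 8 = 11.
Step 3: result = 11

The answer is 11.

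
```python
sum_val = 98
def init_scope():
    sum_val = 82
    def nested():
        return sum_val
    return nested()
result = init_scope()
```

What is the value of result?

Step 1: sum_val = 98 globally, but init_scope() defines sum_val = 82 locally.
Step 2: nested() looks up sum_val. Not in local scope, so checks enclosing scope (init_scope) and finds sum_val = 82.
Step 3: result = 82

The answer is 82.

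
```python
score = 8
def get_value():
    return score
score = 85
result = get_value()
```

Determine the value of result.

Step 1: score is first set to 8, then reassigned to 85.
Step 2: get_value() is called after the reassignment, so it looks up the current global score = 85.
Step 3: result = 85

The answer is 85.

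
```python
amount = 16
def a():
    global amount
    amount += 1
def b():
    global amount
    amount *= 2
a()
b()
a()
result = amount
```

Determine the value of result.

Step 1: amount = 16.
Step 2: a(): amount = 16 + 1 = 17.
Step 3: b(): amount = 17 * 2 = 34.
Step 4: a(): amount = 34 + 1 = 35

The answer is 35.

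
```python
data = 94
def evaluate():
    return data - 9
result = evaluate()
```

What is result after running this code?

Step 1: data = 94 is defined globally.
Step 2: evaluate() looks up data from global scope = 94, then computes 94 - 9 = 85.
Step 3: result = 85

The answer is 85.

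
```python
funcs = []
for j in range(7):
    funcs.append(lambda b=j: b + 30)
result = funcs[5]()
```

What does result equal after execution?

Step 1: Default argument b=j captures j's value at definition time.
Step 2: funcs[5] was defined when j = 5, so b defaults to 5.
Step 3: result = 5 + 30 = 35 (default arg fixes the late binding issue)

The answer is 35.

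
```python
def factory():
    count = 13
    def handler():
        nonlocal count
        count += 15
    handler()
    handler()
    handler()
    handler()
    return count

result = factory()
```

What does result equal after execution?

Step 1: count starts at 13.
Step 2: handler() is called 4 times, each adding 15.
Step 3: count = 13 + 15 * 4 = 73

The answer is 73.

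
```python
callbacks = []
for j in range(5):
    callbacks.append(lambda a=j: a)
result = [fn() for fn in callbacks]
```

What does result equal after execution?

Step 1: Default arg a=j captures j at each iteration.
Step 2: Each lambda has its own default: 0, 1, ..., 4.
Step 3: result = [0, 1, 2, 3, 4]

The answer is [0, 1, 2, 3, 4].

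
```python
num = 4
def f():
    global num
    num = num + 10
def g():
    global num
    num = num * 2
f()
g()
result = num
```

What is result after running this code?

Step 1: num = 4.
Step 2: f() adds 10: num = 4 + 10 = 14.
Step 3: g() doubles: num = 14 * 2 = 28.
Step 4: result = 28

The answer is 28.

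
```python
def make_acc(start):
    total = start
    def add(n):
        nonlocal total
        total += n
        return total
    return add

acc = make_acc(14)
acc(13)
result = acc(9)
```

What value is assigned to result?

Step 1: make_acc(14) creates closure with total = 14.
Step 2: First acc(13): total = 14 + 13 = 27.
Step 3: Second acc(9): total = 27 + 9 = 36. result = 36

The answer is 36.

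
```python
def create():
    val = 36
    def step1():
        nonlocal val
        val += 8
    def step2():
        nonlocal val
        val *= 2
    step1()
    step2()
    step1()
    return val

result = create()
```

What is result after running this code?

Step 1: val = 36.
Step 2: step1(): val = 36 + 8 = 44.
Step 3: step2(): val = 44 * 2 = 88.
Step 4: step1(): val = 88 + 8 = 96. result = 96

The answer is 96.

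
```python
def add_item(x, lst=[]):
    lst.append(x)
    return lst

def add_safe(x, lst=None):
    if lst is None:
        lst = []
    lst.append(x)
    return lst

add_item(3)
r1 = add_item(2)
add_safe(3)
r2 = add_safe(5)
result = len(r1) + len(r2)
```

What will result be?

Step 1: add_item shares mutable default: after 2 calls, lst = [3, 2], len = 2.
Step 2: add_safe creates fresh list each time: r2 = [5], len = 1.
Step 3: result = 2 + 1 = 3

The answer is 3.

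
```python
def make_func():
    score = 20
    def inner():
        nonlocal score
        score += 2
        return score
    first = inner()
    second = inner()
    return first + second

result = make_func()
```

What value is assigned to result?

Step 1: score starts at 20.
Step 2: First call: score = 20 + 2 = 22, returns 22.
Step 3: Second call: score = 22 + 2 = 24, returns 24.
Step 4: result = 22 + 24 = 46

The answer is 46.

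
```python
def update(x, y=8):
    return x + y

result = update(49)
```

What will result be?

Step 1: update(49) uses default y = 8.
Step 2: Returns 49 + 8 = 57.
Step 3: result = 57

The answer is 57.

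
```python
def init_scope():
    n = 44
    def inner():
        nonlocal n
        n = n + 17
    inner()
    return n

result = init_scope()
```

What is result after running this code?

Step 1: init_scope() sets n = 44.
Step 2: inner() uses nonlocal to modify n in init_scope's scope: n = 44 + 17 = 61.
Step 3: init_scope() returns the modified n = 61

The answer is 61.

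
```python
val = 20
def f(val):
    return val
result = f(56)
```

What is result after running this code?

Step 1: Global val = 20.
Step 2: f(56) takes parameter val = 56, which shadows the global.
Step 3: result = 56

The answer is 56.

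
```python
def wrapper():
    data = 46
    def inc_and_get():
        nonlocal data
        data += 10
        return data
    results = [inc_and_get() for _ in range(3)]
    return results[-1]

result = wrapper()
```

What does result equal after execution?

Step 1: data = 46.
Step 2: Three calls to inc_and_get(), each adding 10.
Step 3: Last value = 46 + 10 * 3 = 76

The answer is 76.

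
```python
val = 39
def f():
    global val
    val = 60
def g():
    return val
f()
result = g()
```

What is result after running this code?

Step 1: val = 39.
Step 2: f() sets global val = 60.
Step 3: g() reads global val = 60. result = 60

The answer is 60.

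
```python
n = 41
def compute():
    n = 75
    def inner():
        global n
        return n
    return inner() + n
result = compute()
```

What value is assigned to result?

Step 1: Global n = 41. compute() shadows with local n = 75.
Step 2: inner() uses global keyword, so inner() returns global n = 41.
Step 3: compute() returns 41 + 75 = 116

The answer is 116.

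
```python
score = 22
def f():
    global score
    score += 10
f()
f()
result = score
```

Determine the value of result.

Step 1: score = 22.
Step 2: First f(): score = 22 + 10 = 32.
Step 3: Second f(): score = 32 + 10 = 42. result = 42

The answer is 42.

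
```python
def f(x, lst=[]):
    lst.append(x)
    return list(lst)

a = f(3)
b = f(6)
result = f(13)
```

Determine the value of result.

Step 1: Default list is shared. list() creates copies for return values.
Step 2: Internal list grows: [3] -> [3, 6] -> [3, 6, 13].
Step 3: result = [3, 6, 13]

The answer is [3, 6, 13].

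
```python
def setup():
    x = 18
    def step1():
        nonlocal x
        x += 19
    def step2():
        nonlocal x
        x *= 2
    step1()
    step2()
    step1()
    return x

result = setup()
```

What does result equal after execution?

Step 1: x = 18.
Step 2: step1(): x = 18 + 19 = 37.
Step 3: step2(): x = 37 * 2 = 74.
Step 4: step1(): x = 74 + 19 = 93. result = 93

The answer is 93.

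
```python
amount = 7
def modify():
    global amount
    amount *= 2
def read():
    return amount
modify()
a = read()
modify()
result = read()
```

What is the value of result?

Step 1: amount = 7.
Step 2: First modify(): amount = 7 * 2 = 14.
Step 3: Second modify(): amount = 14 * 2 = 28.
Step 4: read() returns 28

The answer is 28.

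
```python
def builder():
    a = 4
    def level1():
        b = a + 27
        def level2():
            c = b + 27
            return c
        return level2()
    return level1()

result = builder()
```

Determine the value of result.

Step 1: a = 4. b = a + 27 = 31.
Step 2: c = b + 27 = 31 + 27 = 58.
Step 3: result = 58

The answer is 58.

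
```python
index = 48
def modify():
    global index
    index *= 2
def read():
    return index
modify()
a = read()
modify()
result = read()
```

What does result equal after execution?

Step 1: index = 48.
Step 2: First modify(): index = 48 * 2 = 96.
Step 3: Second modify(): index = 96 * 2 = 192.
Step 4: read() returns 192

The answer is 192.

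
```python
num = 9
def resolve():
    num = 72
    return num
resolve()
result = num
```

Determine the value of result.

Step 1: Global num = 9.
Step 2: resolve() creates local num = 72 (shadow, not modification).
Step 3: After resolve() returns, global num is unchanged. result = 9

The answer is 9.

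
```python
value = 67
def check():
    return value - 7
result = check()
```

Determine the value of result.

Step 1: value = 67 is defined globally.
Step 2: check() looks up value from global scope = 67, then computes 67 - 7 = 60.
Step 3: result = 60

The answer is 60.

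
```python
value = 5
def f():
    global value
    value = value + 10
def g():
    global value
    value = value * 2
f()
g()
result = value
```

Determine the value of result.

Step 1: value = 5.
Step 2: f() adds 10: value = 5 + 10 = 15.
Step 3: g() doubles: value = 15 * 2 = 30.
Step 4: result = 30

The answer is 30.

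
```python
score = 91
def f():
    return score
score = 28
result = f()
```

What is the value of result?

Step 1: score is first set to 91, then reassigned to 28.
Step 2: f() is called after the reassignment, so it looks up the current global score = 28.
Step 3: result = 28

The answer is 28.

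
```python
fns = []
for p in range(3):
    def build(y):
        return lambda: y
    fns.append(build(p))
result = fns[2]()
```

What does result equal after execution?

Step 1: build(p) creates a new scope capturing y = p at call time.
Step 2: fns[2] = build(2), so its lambda captures y = 2.
Step 3: result = 2 (closure factory fixes late binding)

The answer is 2.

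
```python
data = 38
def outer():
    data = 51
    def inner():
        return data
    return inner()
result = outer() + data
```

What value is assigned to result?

Step 1: Global data = 38. outer() shadows with data = 51.
Step 2: inner() returns enclosing data = 51. outer() = 51.
Step 3: result = 51 + global data (38) = 89

The answer is 89.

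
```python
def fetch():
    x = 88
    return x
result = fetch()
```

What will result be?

Step 1: fetch() defines x = 88 in its local scope.
Step 2: return x finds the local variable x = 88.
Step 3: result = 88

The answer is 88.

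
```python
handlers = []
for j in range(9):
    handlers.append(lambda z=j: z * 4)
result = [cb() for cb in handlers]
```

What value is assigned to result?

Step 1: Default arg z=j captures j at each iteration.
Step 2: handlers[k] has z defaulting to k, returns k * 4.
Step 3: result = [0, 4, 8, 12, 16, 20, 24, 28, 32]

The answer is [0, 4, 8, 12, 16, 20, 24, 28, 32].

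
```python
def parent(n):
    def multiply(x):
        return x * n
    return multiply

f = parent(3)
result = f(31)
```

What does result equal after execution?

Step 1: parent(3) returns multiply closure with n = 3.
Step 2: f(31) computes 31 * 3 = 93.
Step 3: result = 93

The answer is 93.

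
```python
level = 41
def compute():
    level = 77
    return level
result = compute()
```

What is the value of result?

Step 1: Global level = 41.
Step 2: compute() creates local level = 77, shadowing the global.
Step 3: Returns local level = 77. result = 77

The answer is 77.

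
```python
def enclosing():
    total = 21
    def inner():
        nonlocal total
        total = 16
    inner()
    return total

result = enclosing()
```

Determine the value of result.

Step 1: enclosing() sets total = 21.
Step 2: inner() uses nonlocal to reassign total = 16.
Step 3: result = 16

The answer is 16.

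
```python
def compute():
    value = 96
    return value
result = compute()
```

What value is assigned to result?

Step 1: compute() defines value = 96 in its local scope.
Step 2: return value finds the local variable value = 96.
Step 3: result = 96

The answer is 96.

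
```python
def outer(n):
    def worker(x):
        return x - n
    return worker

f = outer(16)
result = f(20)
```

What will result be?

Step 1: outer(16) creates a closure capturing n = 16.
Step 2: f(20) computes 20 - 16 = 4.
Step 3: result = 4

The answer is 4.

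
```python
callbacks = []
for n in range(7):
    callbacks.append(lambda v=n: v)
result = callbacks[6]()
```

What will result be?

Step 1: Default argument v=n captures n's value at each iteration.
Step 2: callbacks[6] captured v = 6 when n was 6.
Step 3: result = 6

The answer is 6.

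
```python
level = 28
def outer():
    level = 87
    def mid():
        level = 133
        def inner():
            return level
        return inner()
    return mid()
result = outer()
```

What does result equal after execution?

Step 1: Three levels of shadowing: global 28, outer 87, mid 133.
Step 2: inner() finds level = 133 in enclosing mid() scope.
Step 3: result = 133

The answer is 133.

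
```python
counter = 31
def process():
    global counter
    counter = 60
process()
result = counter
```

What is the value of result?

Step 1: counter = 31 globally.
Step 2: process() declares global counter and sets it to 60.
Step 3: After process(), global counter = 60. result = 60

The answer is 60.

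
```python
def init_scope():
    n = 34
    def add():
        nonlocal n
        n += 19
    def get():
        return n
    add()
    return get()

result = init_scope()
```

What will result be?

Step 1: n = 34. add() modifies it via nonlocal, get() reads it.
Step 2: add() makes n = 34 + 19 = 53.
Step 3: get() returns 53. result = 53

The answer is 53.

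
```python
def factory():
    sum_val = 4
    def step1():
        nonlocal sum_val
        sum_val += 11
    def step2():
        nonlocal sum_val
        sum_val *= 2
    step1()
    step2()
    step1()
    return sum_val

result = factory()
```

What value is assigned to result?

Step 1: sum_val = 4.
Step 2: step1(): sum_val = 4 + 11 = 15.
Step 3: step2(): sum_val = 15 * 2 = 30.
Step 4: step1(): sum_val = 30 + 11 = 41. result = 41

The answer is 41.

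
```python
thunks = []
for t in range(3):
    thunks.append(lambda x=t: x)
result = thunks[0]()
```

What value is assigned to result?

Step 1: Default argument x=t captures t's value at each iteration.
Step 2: thunks[0] captured x = 0 when t was 0.
Step 3: result = 0

The answer is 0.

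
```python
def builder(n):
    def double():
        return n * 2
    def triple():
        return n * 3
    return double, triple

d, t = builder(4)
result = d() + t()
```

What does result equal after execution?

Step 1: Both closures capture the same n = 4.
Step 2: d() = 4 * 2 = 8, t() = 4 * 3 = 12.
Step 3: result = 8 + 12 = 20

The answer is 20.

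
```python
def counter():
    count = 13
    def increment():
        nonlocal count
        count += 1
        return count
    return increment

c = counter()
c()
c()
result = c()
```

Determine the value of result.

Step 1: counter() creates closure with count = 13.
Step 2: Each c() call increments count via nonlocal. After 3 calls: 13 + 3 = 16.
Step 3: result = 16

The answer is 16.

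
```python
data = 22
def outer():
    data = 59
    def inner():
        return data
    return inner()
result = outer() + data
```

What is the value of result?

Step 1: Global data = 22. outer() shadows with data = 59.
Step 2: inner() returns enclosing data = 59. outer() = 59.
Step 3: result = 59 + global data (22) = 81

The answer is 81.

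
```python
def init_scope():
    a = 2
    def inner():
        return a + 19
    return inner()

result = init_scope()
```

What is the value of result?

Step 1: init_scope() defines a = 2.
Step 2: inner() reads a = 2 from enclosing scope, returns 2 + 19 = 21.
Step 3: result = 21

The answer is 21.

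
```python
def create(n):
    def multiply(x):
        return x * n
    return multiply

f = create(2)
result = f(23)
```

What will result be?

Step 1: create(2) returns multiply closure with n = 2.
Step 2: f(23) computes 23 * 2 = 46.
Step 3: result = 46

The answer is 46.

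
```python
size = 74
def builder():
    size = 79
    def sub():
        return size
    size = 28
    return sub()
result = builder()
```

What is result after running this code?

Step 1: builder() sets size = 79, then later size = 28.
Step 2: sub() is called after size is reassigned to 28. Closures capture variables by reference, not by value.
Step 3: result = 28

The answer is 28.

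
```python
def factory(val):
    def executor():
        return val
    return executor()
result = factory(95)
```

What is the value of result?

Step 1: factory(95) binds parameter val = 95.
Step 2: executor() looks up val in enclosing scope and finds the parameter val = 95.
Step 3: result = 95

The answer is 95.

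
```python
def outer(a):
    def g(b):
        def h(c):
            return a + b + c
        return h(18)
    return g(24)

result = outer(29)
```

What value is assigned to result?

Step 1: a = 29, b = 24, c = 18 across three nested scopes.
Step 2: h() accesses all three via LEGB rule.
Step 3: result = 29 + 24 + 18 = 71

The answer is 71.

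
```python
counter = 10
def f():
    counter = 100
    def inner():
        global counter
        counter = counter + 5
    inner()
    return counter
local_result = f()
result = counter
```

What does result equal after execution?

Step 1: Global counter = 10. f() creates local counter = 100.
Step 2: inner() declares global counter and adds 5: global counter = 10 + 5 = 15.
Step 3: f() returns its local counter = 100 (unaffected by inner).
Step 4: result = global counter = 15

The answer is 15.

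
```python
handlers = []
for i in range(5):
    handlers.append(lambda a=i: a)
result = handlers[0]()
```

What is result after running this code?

Step 1: Default argument a=i captures i's value at each iteration.
Step 2: handlers[0] captured a = 0 when i was 0.
Step 3: result = 0

The answer is 0.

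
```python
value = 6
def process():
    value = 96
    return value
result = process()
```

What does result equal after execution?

Step 1: Global value = 6.
Step 2: process() creates local value = 96, shadowing the global.
Step 3: Returns local value = 96. result = 96

The answer is 96.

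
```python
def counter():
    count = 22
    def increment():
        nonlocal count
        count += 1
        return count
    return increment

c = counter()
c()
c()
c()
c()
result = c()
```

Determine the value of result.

Step 1: counter() creates closure with count = 22.
Step 2: Each c() call increments count via nonlocal. After 5 calls: 22 + 5 = 27.
Step 3: result = 27

The answer is 27.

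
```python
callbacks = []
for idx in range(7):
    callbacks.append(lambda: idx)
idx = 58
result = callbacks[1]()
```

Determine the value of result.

Step 1: Lambdas capture the variable idx by reference, not by value.
Step 2: After the loop, idx is reassigned to 58.
Step 3: callbacks[1]() looks up the current idx = 58. result = 58

The answer is 58.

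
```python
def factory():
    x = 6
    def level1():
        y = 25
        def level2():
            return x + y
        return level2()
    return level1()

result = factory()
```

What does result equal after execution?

Step 1: x = 6 in factory. y = 25 in level1.
Step 2: level2() reads x = 6 and y = 25 from enclosing scopes.
Step 3: result = 6 + 25 = 31

The answer is 31.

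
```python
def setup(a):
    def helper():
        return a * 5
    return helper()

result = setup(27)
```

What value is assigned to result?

Step 1: setup(27) binds parameter a = 27.
Step 2: helper() accesses a = 27 from enclosing scope.
Step 3: result = 27 * 5 = 135

The answer is 135.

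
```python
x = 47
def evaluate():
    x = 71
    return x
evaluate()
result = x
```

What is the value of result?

Step 1: x = 47 globally.
Step 2: evaluate() creates a LOCAL x = 71 (no global keyword!).
Step 3: The global x is unchanged. result = 47

The answer is 47.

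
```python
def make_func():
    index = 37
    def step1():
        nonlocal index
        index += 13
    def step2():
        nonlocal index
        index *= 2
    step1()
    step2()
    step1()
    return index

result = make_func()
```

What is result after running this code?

Step 1: index = 37.
Step 2: step1(): index = 37 + 13 = 50.
Step 3: step2(): index = 50 * 2 = 100.
Step 4: step1(): index = 100 + 13 = 113. result = 113

The answer is 113.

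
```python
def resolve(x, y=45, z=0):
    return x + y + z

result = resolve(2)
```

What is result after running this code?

Step 1: resolve(2) uses defaults y = 45, z = 0.
Step 2: Returns 2 + 45 + 0 = 47.
Step 3: result = 47

The answer is 47.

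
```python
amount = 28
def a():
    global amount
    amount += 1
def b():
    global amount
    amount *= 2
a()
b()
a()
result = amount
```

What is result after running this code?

Step 1: amount = 28.
Step 2: a(): amount = 28 + 1 = 29.
Step 3: b(): amount = 29 * 2 = 58.
Step 4: a(): amount = 58 + 1 = 59

The answer is 59.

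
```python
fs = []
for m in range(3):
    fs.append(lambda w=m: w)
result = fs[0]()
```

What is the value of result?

Step 1: Default argument w=m captures m's value at each iteration.
Step 2: fs[0] captured w = 0 when m was 0.
Step 3: result = 0

The answer is 0.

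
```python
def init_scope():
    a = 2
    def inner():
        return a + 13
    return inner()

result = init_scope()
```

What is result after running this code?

Step 1: init_scope() defines a = 2.
Step 2: inner() reads a = 2 from enclosing scope, returns 2 + 13 = 15.
Step 3: result = 15

The answer is 15.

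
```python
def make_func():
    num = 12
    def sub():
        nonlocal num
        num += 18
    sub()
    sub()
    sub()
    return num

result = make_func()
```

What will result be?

Step 1: num starts at 12.
Step 2: sub() is called 3 times, each adding 18.
Step 3: num = 12 + 18 * 3 = 66

The answer is 66.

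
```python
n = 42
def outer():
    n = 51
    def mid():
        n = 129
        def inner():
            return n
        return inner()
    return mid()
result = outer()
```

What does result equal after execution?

Step 1: Three levels of shadowing: global 42, outer 51, mid 129.
Step 2: inner() finds n = 129 in enclosing mid() scope.
Step 3: result = 129

The answer is 129.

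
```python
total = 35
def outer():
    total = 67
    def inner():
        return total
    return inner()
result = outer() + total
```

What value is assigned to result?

Step 1: Global total = 35. outer() shadows with total = 67.
Step 2: inner() returns enclosing total = 67. outer() = 67.
Step 3: result = 67 + global total (35) = 102

The answer is 102.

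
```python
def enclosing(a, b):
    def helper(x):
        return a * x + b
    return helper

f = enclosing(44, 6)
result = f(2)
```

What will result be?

Step 1: enclosing(44, 6) captures a = 44, b = 6.
Step 2: f(2) computes 44 * 2 + 6 = 94.
Step 3: result = 94

The answer is 94.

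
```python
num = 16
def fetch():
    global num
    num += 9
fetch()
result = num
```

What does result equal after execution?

Step 1: num = 16 globally.
Step 2: fetch() modifies global num: num += 9 = 25.
Step 3: result = 25

The answer is 25.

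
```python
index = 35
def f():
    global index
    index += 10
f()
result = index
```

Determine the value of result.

Step 1: index = 35 globally.
Step 2: f() modifies global index: index += 10 = 45.
Step 3: result = 45

The answer is 45.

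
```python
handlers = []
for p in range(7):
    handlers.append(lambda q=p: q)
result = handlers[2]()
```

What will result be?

Step 1: Default argument q=p captures p's value at each iteration.
Step 2: handlers[2] captured q = 2 when p was 2.
Step 3: result = 2

The answer is 2.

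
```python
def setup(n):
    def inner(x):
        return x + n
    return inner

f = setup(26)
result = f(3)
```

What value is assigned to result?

Step 1: setup(26) creates a closure that captures n = 26.
Step 2: f(3) calls the closure with x = 3, returning 3 + 26 = 29.
Step 3: result = 29

The answer is 29.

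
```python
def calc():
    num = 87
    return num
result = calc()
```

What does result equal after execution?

Step 1: calc() defines num = 87 in its local scope.
Step 2: return num finds the local variable num = 87.
Step 3: result = 87

The answer is 87.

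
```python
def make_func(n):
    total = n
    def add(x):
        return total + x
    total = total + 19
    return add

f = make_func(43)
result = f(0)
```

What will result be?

Step 1: make_func(43) sets total = 43, then total = 43 + 19 = 62.
Step 2: Closures capture by reference, so add sees total = 62.
Step 3: f(0) returns 62 + 0 = 62

The answer is 62.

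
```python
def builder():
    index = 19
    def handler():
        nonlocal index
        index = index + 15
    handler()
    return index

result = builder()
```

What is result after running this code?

Step 1: builder() sets index = 19.
Step 2: handler() uses nonlocal to modify index in builder's scope: index = 19 + 15 = 34.
Step 3: builder() returns the modified index = 34

The answer is 34.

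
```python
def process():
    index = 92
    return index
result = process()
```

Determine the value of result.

Step 1: process() defines index = 92 in its local scope.
Step 2: return index finds the local variable index = 92.
Step 3: result = 92

The answer is 92.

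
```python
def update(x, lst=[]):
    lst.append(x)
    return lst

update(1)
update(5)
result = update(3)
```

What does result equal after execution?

Step 1: Mutable default argument gotcha! The list [] is created once.
Step 2: Each call appends to the SAME list: [1], [1, 5], [1, 5, 3].
Step 3: result = [1, 5, 3]

The answer is [1, 5, 3].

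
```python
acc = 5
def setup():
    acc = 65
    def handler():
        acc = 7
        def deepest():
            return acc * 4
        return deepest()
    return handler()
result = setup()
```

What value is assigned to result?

Step 1: deepest() looks up acc through LEGB: not local, finds acc = 7 in enclosing handler().
Step 2: Returns 7 * 4 = 28.
Step 3: result = 28

The answer is 28.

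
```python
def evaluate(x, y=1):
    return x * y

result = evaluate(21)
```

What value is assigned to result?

Step 1: evaluate(21) uses default y = 1.
Step 2: Returns 21 * 1 = 21.
Step 3: result = 21

The answer is 21.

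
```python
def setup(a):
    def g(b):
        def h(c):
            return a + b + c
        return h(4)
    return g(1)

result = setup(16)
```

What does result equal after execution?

Step 1: a = 16, b = 1, c = 4 across three nested scopes.
Step 2: h() accesses all three via LEGB rule.
Step 3: result = 16 + 1 + 4 = 21

The answer is 21.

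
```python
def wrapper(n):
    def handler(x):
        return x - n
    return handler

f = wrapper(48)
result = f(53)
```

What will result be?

Step 1: wrapper(48) creates a closure capturing n = 48.
Step 2: f(53) computes 53 - 48 = 5.
Step 3: result = 5

The answer is 5.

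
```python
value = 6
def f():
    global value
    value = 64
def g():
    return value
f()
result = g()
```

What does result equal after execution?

Step 1: value = 6.
Step 2: f() sets global value = 64.
Step 3: g() reads global value = 64. result = 64

The answer is 64.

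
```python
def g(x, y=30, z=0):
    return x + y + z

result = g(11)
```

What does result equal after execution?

Step 1: g(11) uses defaults y = 30, z = 0.
Step 2: Returns 11 + 30 + 0 = 41.
Step 3: result = 41

The answer is 41.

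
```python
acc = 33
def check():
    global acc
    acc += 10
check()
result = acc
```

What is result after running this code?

Step 1: acc = 33 globally.
Step 2: check() modifies global acc: acc += 10 = 43.
Step 3: result = 43

The answer is 43.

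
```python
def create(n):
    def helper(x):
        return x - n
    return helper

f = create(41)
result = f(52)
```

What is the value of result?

Step 1: create(41) creates a closure capturing n = 41.
Step 2: f(52) computes 52 - 41 = 11.
Step 3: result = 11

The answer is 11.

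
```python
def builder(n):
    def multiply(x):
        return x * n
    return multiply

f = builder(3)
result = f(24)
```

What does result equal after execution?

Step 1: builder(3) returns multiply closure with n = 3.
Step 2: f(24) computes 24 * 3 = 72.
Step 3: result = 72

The answer is 72.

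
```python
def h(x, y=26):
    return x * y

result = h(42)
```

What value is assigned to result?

Step 1: h(42) uses default y = 26.
Step 2: Returns 42 * 26 = 1092.
Step 3: result = 1092

The answer is 1092.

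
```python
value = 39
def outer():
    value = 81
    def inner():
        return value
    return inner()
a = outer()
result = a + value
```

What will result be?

Step 1: outer() has local value = 81. inner() reads from enclosing.
Step 2: outer() returns 81. Global value = 39 unchanged.
Step 3: result = 81 + 39 = 120

The answer is 120.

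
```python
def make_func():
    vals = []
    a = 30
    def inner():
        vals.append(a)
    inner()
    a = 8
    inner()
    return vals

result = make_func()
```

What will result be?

Step 1: a = 30. inner() appends current a to vals.
Step 2: First inner(): appends 30. Then a = 8.
Step 3: Second inner(): appends 8 (closure sees updated a). result = [30, 8]

The answer is [30, 8].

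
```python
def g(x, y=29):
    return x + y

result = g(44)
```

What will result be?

Step 1: g(44) uses default y = 29.
Step 2: Returns 44 + 29 = 73.
Step 3: result = 73

The answer is 73.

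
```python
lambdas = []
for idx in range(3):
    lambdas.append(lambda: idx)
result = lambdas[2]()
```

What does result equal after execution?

Step 1: The loop creates 3 lambdas, all referencing the same variable idx.
Step 2: After the loop, idx = 2 (final value).
Step 3: lambdas[2]() looks up idx at call time and finds 2. This is the late binding gotcha. result = 2

The answer is 2.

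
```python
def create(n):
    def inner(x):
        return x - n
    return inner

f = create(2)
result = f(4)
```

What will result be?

Step 1: create(2) creates a closure capturing n = 2.
Step 2: f(4) computes 4 - 2 = 2.
Step 3: result = 2

The answer is 2.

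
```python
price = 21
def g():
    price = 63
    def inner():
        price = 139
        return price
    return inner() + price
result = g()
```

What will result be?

Step 1: g() has local price = 63. inner() has local price = 139.
Step 2: inner() returns its local price = 139.
Step 3: g() returns 139 + its own price (63) = 202

The answer is 202.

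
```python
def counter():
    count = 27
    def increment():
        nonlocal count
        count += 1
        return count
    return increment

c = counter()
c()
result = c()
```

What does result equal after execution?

Step 1: counter() creates closure with count = 27.
Step 2: Each c() call increments count via nonlocal. After 2 calls: 27 + 2 = 29.
Step 3: result = 29

The answer is 29.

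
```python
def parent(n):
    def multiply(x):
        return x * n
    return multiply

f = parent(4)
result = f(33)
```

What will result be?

Step 1: parent(4) returns multiply closure with n = 4.
Step 2: f(33) computes 33 * 4 = 132.
Step 3: result = 132

The answer is 132.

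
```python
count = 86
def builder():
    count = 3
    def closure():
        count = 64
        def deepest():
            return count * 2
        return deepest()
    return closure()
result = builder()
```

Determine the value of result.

Step 1: deepest() looks up count through LEGB: not local, finds count = 64 in enclosing closure().
Step 2: Returns 64 * 2 = 128.
Step 3: result = 128

The answer is 128.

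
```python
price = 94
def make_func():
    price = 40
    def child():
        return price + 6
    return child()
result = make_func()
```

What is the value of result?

Step 1: make_func() shadows global price with price = 40.
Step 2: child() finds price = 40 in enclosing scope, computes 40 + 6 = 46.
Step 3: result = 46

The answer is 46.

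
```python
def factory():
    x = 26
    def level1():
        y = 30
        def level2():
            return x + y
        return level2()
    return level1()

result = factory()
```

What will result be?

Step 1: x = 26 in factory. y = 30 in level1.
Step 2: level2() reads x = 26 and y = 30 from enclosing scopes.
Step 3: result = 26 + 30 = 56

The answer is 56.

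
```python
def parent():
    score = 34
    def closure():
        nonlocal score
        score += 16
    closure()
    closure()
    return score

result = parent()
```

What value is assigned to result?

Step 1: score starts at 34.
Step 2: closure() is called 2 times, each adding 16.
Step 3: score = 34 + 16 * 2 = 66

The answer is 66.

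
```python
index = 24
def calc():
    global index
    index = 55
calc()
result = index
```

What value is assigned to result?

Step 1: index = 24 globally.
Step 2: calc() declares global index and sets it to 55.
Step 3: After calc(), global index = 55. result = 55

The answer is 55.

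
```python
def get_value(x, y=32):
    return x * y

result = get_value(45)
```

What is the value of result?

Step 1: get_value(45) uses default y = 32.
Step 2: Returns 45 * 32 = 1440.
Step 3: result = 1440

The answer is 1440.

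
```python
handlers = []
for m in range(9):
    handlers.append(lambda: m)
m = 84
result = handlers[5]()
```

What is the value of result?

Step 1: Lambdas capture the variable m by reference, not by value.
Step 2: After the loop, m is reassigned to 84.
Step 3: handlers[5]() looks up the current m = 84. result = 84

The answer is 84.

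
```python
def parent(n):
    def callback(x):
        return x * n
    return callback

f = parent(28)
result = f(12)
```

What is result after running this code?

Step 1: parent(28) creates a closure capturing n = 28.
Step 2: f(12) computes 12 * 28 = 336.
Step 3: result = 336

The answer is 336.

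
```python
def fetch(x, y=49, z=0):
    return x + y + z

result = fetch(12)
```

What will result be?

Step 1: fetch(12) uses defaults y = 49, z = 0.
Step 2: Returns 12 + 49 + 0 = 61.
Step 3: result = 61

The answer is 61.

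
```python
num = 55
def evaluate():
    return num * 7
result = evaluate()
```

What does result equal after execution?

Step 1: num = 55 is defined globally.
Step 2: evaluate() looks up num from global scope = 55, then computes 55 * 7 = 385.
Step 3: result = 385

The answer is 385.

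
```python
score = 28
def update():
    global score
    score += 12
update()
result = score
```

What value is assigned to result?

Step 1: score = 28 globally.
Step 2: update() modifies global score: score += 12 = 40.
Step 3: result = 40

The answer is 40.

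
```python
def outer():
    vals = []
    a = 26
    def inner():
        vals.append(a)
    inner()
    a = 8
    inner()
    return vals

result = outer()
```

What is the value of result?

Step 1: a = 26. inner() appends current a to vals.
Step 2: First inner(): appends 26. Then a = 8.
Step 3: Second inner(): appends 8 (closure sees updated a). result = [26, 8]

The answer is [26, 8].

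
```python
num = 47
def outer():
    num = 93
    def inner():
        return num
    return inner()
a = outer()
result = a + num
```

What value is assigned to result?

Step 1: outer() has local num = 93. inner() reads from enclosing.
Step 2: outer() returns 93. Global num = 47 unchanged.
Step 3: result = 93 + 47 = 140

The answer is 140.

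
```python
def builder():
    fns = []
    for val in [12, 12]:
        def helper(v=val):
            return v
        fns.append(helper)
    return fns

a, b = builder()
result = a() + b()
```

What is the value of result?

Step 1: Default argument v=val captures val at each iteration.
Step 2: a() returns 12 (captured at first iteration), b() returns 12 (captured at second).
Step 3: result = 12 + 12 = 24

The answer is 24.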